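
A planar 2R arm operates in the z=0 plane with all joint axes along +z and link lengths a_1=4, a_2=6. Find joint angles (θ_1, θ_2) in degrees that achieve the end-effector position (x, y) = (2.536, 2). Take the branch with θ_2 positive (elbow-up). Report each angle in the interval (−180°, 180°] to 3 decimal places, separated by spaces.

cos θ_2 = (10.4313−4²−6²)/(2·4·6) = -0.8660; θ_2 = 149.9988° (elbow-up)
β = atan2(2.0000,2.5360) = 38.2608°; ψ = atan2(3.0001,-1.1961) = 111.7362°
θ_1 = β − ψ = -73.4754°

-73.475 149.999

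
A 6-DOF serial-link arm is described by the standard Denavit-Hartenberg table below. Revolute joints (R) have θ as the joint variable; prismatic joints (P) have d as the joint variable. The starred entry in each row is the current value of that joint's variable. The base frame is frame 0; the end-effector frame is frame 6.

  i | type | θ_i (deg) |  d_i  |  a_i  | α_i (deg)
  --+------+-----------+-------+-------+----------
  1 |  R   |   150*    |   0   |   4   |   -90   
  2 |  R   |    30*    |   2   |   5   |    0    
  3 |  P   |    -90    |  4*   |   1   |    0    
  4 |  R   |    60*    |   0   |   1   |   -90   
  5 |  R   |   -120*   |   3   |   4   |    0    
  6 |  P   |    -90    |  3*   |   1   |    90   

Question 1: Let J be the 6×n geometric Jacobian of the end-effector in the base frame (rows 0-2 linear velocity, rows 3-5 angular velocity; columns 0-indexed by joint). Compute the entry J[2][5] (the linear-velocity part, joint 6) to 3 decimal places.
prismatic axis z_5 = (-0.0000,0.0000,-1.0000)
J_v[:, 5] = z_5; J_ω[:, 5] = (0,0,0)
entry J[2][5] = -1.0000

-1.000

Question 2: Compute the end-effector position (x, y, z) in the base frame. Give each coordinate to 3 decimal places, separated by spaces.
after link 1: o_1 = (-3.4641, 2.0000, 0.0000)
after link 2: o_2 = (-8.2141, 2.4330, -2.5000)
after link 3: o_3 = (-10.6471, -0.7811, -1.6340)
after link 4: o_4 = (-11.5131, -0.2811, -1.6340)
after link 5: o_5 = (-11.5131, -4.2811, -4.6340)
after link 6: o_6 = (-10.5131, -4.2811, -7.6340)

-10.513 -4.281 -7.634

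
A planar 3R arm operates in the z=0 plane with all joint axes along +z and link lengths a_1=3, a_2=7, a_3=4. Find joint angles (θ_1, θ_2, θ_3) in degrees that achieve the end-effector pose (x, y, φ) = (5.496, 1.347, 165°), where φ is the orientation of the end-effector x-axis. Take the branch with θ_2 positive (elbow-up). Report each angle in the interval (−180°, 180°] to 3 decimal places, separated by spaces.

-29.996 44.995 150.002

wrist centre = target − a_3·(cos φ, sin φ) = (9.3597, 0.3117)
cos θ_2 = (87.7012−3²−7²)/(2·3·7) = 0.7072; θ_2 = 44.9947° (elbow-up)
β = atan2(0.3117,9.3597) = 1.9075°; ψ = atan2(4.9493,7.9502) = 31.9038°
θ_1 = β − ψ = -29.9962°
θ_3 = φ − θ_1 − θ_2 = 150.0015° (wrapped to (-180°,180°])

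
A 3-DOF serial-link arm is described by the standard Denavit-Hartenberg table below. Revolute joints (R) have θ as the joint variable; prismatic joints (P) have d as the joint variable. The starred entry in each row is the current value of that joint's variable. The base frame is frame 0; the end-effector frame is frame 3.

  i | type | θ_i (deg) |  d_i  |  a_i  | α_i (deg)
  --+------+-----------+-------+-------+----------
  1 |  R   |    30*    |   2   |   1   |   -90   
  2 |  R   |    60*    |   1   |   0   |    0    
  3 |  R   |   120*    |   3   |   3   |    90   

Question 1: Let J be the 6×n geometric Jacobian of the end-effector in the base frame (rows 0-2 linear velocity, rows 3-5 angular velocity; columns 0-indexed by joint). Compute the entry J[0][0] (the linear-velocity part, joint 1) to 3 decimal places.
-2.464

axis z_0 = ẑ; lever o_n−o_0 = (-3.7321,2.4641,2.0000)
cross product → J_v[:, 0] = (-2.4641,-3.7321,0.0000)
J_ω[:, 0] = z_0
entry J[0][0] = -2.4641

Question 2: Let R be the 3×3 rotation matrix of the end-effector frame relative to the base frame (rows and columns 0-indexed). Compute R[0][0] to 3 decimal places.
-0.866

End-effector x-axis (col 0 of R) = (-0.8660,-0.5000,-0.0000)
R[0][0] = -0.8660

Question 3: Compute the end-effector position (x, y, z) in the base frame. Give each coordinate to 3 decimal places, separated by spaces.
after link 1: o_1 = (0.8660, 0.5000, 2.0000)
after link 2: o_2 = (0.3660, 1.3660, 2.0000)
after link 3: o_3 = (-3.7321, 2.4641, 2.0000)

-3.732 2.464 2.000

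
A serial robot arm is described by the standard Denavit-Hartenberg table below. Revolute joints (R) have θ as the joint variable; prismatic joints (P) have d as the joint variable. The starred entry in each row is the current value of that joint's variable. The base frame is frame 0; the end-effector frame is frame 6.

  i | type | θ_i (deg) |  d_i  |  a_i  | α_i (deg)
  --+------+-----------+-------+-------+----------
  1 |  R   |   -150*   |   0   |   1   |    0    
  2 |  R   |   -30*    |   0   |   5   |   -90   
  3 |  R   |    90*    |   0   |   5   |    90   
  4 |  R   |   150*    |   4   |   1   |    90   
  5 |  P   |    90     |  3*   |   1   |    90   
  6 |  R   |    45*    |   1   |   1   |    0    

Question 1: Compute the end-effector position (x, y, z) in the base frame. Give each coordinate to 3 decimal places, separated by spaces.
after link 1: o_1 = (-0.8660, -0.5000, 0.0000)
after link 2: o_2 = (-5.8660, -0.5000, 0.0000)
after link 3: o_3 = (-5.8660, -0.5000, -5.0000)
after link 4: o_4 = (-9.8660, -1.0000, -4.1340)
after link 5: o_5 = (-10.8660, -3.5981, -5.6340)
after link 6: o_6 = (-11.5731, -4.7104, -5.1215)

-11.573 -4.710 -5.122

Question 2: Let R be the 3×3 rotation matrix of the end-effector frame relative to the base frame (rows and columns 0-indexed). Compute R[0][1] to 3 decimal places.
0.707

End-effector y-axis (col 1 of R) = (0.7071,-0.6124,-0.3536)
R[0][1] = 0.7071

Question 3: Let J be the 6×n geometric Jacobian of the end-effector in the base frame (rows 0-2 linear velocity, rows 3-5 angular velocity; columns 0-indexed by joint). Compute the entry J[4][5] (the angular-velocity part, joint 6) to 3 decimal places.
-0.500

axis z_5 = (0.0000,-0.5000,0.8660); lever o_n−o_5 = (-0.7071,-1.1124,0.5125)
cross product → J_v[:, 5] = (0.7071,-0.6124,-0.3536)
J_ω[:, 5] = z_5
entry J[4][5] = -0.5000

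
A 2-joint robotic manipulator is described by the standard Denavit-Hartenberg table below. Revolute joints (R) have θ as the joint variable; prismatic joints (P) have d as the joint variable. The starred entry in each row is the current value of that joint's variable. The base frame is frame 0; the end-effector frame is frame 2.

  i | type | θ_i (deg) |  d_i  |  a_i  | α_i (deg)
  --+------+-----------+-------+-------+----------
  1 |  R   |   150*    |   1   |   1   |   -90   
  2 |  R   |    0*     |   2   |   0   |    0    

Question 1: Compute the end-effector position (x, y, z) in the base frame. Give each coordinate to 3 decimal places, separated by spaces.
-1.866 -1.232 1.000

after link 1: o_1 = (-0.8660, 0.5000, 1.0000)
after link 2: o_2 = (-1.8660, -1.2321, 1.0000)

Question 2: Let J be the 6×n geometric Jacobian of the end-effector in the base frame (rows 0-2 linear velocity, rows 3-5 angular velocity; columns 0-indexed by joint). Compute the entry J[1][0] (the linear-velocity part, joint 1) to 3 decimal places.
-1.866

axis z_0 = ẑ; lever o_n−o_0 = (-1.8660,-1.2321,1.0000)
cross product → J_v[:, 0] = (1.2321,-1.8660,0.0000)
J_ω[:, 0] = z_0
entry J[1][0] = -1.8660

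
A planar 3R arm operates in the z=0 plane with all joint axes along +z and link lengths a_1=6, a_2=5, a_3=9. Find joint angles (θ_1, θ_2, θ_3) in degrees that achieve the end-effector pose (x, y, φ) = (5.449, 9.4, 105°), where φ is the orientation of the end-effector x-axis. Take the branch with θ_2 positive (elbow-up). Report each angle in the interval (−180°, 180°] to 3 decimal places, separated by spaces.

wrist centre = target − a_3·(cos φ, sin φ) = (7.7784, 0.7067)
cos θ_2 = (61.0024−6²−5²)/(2·6·5) = 0.0000; θ_2 = 89.9977° (elbow-up)
β = atan2(0.7067,7.7784) = 5.1911°; ψ = atan2(5.0000,6.0002) = 39.8046°
θ_1 = β − ψ = -34.6135°
θ_3 = φ − θ_1 − θ_2 = 49.6159° (wrapped to (-180°,180°])

-34.614 89.998 49.616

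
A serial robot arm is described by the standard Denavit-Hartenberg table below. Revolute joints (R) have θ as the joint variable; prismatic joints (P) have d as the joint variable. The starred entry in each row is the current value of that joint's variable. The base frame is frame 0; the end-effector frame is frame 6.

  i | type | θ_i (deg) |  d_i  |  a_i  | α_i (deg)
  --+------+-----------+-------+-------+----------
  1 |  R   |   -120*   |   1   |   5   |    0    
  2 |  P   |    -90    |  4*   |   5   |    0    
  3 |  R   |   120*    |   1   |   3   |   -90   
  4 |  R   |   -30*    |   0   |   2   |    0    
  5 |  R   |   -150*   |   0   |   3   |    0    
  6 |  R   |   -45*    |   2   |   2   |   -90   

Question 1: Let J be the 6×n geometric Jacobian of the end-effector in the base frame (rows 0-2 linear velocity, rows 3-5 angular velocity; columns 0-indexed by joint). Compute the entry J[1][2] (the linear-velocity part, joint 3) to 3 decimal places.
axis z_2 = (0.0000,0.0000,1.0000); lever o_n−o_2 = (2.0000,-0.3178,0.5858)
cross product → J_v[:, 2] = (0.3178,2.0000,-0.0000)
J_ω[:, 2] = z_2
entry J[1][2] = 2.0000

2.000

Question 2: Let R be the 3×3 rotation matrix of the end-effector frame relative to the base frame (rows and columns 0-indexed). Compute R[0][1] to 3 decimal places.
End-effector y-axis (col 1 of R) = (-1.0000,-0.0000,-0.0000)
R[0][1] = -1.0000

-1.000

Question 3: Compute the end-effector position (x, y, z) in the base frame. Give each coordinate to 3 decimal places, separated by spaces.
-4.830 -2.148 5.586

after link 1: o_1 = (-2.5000, -4.3301, 1.0000)
after link 2: o_2 = (-6.8301, -1.8301, 5.0000)
after link 3: o_3 = (-6.8301, -4.8301, 6.0000)
after link 4: o_4 = (-6.8301, -6.5622, 7.0000)
after link 5: o_5 = (-6.8301, -3.5622, 7.0000)
after link 6: o_6 = (-4.8301, -2.1480, 5.5858)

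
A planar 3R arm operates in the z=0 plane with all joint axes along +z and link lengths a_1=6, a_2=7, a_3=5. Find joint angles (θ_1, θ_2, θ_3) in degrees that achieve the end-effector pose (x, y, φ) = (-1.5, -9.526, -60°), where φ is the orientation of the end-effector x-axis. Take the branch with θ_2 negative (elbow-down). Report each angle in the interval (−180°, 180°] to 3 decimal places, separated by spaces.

wrist centre = target − a_3·(cos φ, sin φ) = (-4.0000, -5.1959)
cos θ_2 = (42.9971−6²−7²)/(2·6·7) = -0.5000; θ_2 = -120.0023° (elbow-down)
β = atan2(-5.1959,-4.0000) = -127.5906°; ψ = atan2(-6.0620,2.4998) = -67.5906°
θ_1 = β − ψ = -60.0000°
θ_3 = φ − θ_1 − θ_2 = 120.0023° (wrapped to (-180°,180°])

-60.000 -120.002 120.002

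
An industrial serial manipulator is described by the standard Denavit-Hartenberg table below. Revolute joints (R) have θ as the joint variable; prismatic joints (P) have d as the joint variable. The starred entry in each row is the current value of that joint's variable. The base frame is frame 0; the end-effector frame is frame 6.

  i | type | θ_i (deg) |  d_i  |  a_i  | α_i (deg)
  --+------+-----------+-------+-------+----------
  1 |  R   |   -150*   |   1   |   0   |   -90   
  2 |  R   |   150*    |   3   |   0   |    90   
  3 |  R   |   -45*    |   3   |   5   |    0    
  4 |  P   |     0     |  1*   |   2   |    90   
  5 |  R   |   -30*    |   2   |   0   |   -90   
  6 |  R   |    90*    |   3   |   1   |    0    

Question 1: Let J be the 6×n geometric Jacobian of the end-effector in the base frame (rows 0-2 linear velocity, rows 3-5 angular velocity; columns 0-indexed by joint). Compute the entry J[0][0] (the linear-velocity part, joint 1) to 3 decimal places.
-3.866

axis z_0 = ẑ; lever o_n−o_0 = (-0.7383,3.8663,-7.3658)
cross product → J_v[:, 0] = (-3.8663,-0.7383,0.0000)
J_ω[:, 0] = z_0
entry J[0][0] = -3.8663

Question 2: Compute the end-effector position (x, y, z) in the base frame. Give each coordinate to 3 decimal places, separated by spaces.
after link 1: o_1 = (0.0000, 0.0000, 1.0000)
after link 2: o_2 = (1.5000, -2.5981, 1.0000)
after link 3: o_3 = (1.0848, 1.2447, -3.3658)
after link 4: o_4 = (1.0054, 2.8318, -4.9390)
after link 5: o_5 = (-0.7624, 3.4442, -4.2319)
after link 6: o_6 = (-0.7383, 3.8663, -7.3658)

-0.738 3.866 -7.366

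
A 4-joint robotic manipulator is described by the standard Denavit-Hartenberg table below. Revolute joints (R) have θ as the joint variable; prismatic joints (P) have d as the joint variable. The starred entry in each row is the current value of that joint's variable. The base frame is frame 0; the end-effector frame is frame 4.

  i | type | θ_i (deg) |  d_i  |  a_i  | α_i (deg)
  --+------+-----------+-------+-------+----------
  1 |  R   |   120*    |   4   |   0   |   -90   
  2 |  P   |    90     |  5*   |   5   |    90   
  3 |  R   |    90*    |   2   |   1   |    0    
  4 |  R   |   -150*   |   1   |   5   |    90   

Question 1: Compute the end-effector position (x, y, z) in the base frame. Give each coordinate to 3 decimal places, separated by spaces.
after link 1: o_1 = (0.0000, 0.0000, 4.0000)
after link 2: o_2 = (-4.3301, -2.5000, -1.0000)
after link 3: o_3 = (-6.1962, -1.2679, -1.0000)
after link 4: o_4 = (-2.9462, 1.7631, -3.5000)

-2.946 1.763 -3.500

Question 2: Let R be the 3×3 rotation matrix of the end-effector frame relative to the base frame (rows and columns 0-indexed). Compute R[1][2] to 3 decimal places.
End-effector z-axis (col 2 of R) = (0.4330,0.2500,0.8660)
R[1][2] = 0.2500

0.250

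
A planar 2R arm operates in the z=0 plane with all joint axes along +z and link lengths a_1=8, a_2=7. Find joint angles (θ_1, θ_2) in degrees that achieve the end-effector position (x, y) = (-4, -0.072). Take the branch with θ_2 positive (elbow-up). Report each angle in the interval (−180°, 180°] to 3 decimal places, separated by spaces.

120.003 150.000

cos θ_2 = (16.0052−8²−7²)/(2·8·7) = -0.8660; θ_2 = 150.0000° (elbow-up)
β = atan2(-0.0720,-4.0000) = -178.9688°; ψ = atan2(3.5000,1.9378) = 61.0283°
θ_1 = β − ψ = -239.9971°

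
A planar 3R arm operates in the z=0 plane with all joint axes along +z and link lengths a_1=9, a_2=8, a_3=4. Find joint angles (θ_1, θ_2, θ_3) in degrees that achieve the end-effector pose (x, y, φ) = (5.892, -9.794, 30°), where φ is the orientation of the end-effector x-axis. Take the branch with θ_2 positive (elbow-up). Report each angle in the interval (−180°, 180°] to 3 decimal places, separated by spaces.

wrist centre = target − a_3·(cos φ, sin φ) = (2.4279, -11.7940)
cos θ_2 = (144.9931−9²−8²)/(2·9·8) = -0.0000; θ_2 = 90.0027° (elbow-up)
β = atan2(-11.7940,2.4279) = -78.3677°; ψ = atan2(8.0000,8.9996) = 41.6347°
θ_1 = β − ψ = -120.0024°
θ_3 = φ − θ_1 − θ_2 = 59.9997° (wrapped to (-180°,180°])

-120.002 90.003 60.000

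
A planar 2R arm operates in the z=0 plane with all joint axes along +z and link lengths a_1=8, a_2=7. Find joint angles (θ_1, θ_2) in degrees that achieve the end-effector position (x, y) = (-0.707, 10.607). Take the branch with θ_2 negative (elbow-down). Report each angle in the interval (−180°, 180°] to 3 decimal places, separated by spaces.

134.997 -89.996

cos θ_2 = (113.0083−8²−7²)/(2·8·7) = 0.0001; θ_2 = -89.9958° (elbow-down)
β = atan2(10.6070,-0.7070) = 93.8134°; ψ = atan2(-7.0000,8.0005) = -41.1841°
θ_1 = β − ψ = 134.9974°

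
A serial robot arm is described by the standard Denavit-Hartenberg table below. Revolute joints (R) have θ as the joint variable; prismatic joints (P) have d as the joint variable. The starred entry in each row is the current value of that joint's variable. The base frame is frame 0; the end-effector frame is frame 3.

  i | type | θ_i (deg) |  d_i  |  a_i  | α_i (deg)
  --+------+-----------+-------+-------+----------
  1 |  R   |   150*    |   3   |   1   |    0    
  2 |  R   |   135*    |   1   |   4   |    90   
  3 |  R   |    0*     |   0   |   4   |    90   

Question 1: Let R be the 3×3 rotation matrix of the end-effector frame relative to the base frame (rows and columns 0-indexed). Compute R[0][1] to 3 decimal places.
End-effector y-axis (col 1 of R) = (-0.9659,-0.2588,0.0000)
R[0][1] = -0.9659

-0.966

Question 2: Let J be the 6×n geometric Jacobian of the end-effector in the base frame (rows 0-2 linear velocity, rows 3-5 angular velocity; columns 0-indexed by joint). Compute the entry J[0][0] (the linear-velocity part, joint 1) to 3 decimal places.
7.227

axis z_0 = ẑ; lever o_n−o_0 = (1.2045,-7.2274,4.0000)
cross product → J_v[:, 0] = (7.2274,1.2045,-0.0000)
J_ω[:, 0] = z_0
entry J[0][0] = 7.2274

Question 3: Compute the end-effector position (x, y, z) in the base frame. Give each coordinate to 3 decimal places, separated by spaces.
1.205 -7.227 4.000

after link 1: o_1 = (-0.8660, 0.5000, 3.0000)
after link 2: o_2 = (0.1693, -3.3637, 4.0000)
after link 3: o_3 = (1.2045, -7.2274, 4.0000)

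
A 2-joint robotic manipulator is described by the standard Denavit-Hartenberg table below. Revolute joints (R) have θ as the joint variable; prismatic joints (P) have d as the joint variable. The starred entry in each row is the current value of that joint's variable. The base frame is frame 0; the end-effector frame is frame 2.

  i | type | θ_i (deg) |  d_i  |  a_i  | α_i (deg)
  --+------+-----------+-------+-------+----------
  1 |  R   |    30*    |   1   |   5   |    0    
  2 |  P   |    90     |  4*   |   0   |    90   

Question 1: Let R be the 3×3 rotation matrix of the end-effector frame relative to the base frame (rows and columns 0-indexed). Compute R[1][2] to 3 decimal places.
0.500

End-effector z-axis (col 2 of R) = (0.8660,0.5000,0.0000)
R[1][2] = 0.5000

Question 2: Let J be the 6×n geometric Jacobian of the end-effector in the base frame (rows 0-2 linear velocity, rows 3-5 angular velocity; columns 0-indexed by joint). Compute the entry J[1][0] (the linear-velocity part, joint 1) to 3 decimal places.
4.330

axis z_0 = ẑ; lever o_n−o_0 = (4.3301,2.5000,5.0000)
cross product → J_v[:, 0] = (-2.5000,4.3301,0.0000)
J_ω[:, 0] = z_0
entry J[1][0] = 4.3301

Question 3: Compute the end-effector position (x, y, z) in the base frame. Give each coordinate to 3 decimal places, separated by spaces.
4.330 2.500 5.000

after link 1: o_1 = (4.3301, 2.5000, 1.0000)
after link 2: o_2 = (4.3301, 2.5000, 5.0000)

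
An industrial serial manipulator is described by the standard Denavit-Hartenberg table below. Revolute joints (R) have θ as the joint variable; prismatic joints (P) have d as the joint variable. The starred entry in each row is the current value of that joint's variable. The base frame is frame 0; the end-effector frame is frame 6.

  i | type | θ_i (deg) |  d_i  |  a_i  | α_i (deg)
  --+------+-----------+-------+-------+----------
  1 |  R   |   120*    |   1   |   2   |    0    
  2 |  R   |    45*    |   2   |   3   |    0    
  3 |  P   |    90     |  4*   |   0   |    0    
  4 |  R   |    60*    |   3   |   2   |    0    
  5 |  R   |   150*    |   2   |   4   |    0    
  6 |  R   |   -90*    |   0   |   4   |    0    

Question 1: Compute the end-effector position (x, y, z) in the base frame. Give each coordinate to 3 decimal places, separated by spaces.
0.345 5.993 12.000

after link 1: o_1 = (-1.0000, 1.7321, 1.0000)
after link 2: o_2 = (-3.8978, 2.5085, 3.0000)
after link 3: o_3 = (-3.8978, 2.5085, 7.0000)
after link 4: o_4 = (-2.4836, 1.0943, 10.0000)
after link 5: o_5 = (-3.5188, 4.9580, 12.0000)
after link 6: o_6 = (0.3449, 5.9933, 12.0000)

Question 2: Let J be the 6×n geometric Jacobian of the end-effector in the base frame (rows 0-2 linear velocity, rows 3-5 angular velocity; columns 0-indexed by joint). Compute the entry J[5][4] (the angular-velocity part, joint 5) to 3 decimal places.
1.000

axis z_4 = (0.0000,0.0000,1.0000); lever o_n−o_4 = (2.8284,4.8990,2.0000)
cross product → J_v[:, 4] = (-4.8990,2.8284,0.0000)
J_ω[:, 4] = z_4
entry J[5][4] = 1.0000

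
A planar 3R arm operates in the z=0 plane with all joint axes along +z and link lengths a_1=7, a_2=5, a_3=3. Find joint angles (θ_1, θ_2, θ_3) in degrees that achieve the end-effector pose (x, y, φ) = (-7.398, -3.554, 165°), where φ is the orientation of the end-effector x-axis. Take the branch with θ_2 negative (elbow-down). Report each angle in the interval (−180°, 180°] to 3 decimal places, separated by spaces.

-92.204 -119.995 17.200

wrist centre = target − a_3·(cos φ, sin φ) = (-4.5002, -4.3305)
cos θ_2 = (39.0049−7²−5²)/(2·7·5) = -0.4999; θ_2 = -119.9954° (elbow-down)
β = atan2(-4.3305,-4.5002) = -136.1013°; ψ = atan2(-4.3303,4.5003) = -43.8970°
θ_1 = β − ψ = -92.2043°
θ_3 = φ − θ_1 − θ_2 = 17.1997° (wrapped to (-180°,180°])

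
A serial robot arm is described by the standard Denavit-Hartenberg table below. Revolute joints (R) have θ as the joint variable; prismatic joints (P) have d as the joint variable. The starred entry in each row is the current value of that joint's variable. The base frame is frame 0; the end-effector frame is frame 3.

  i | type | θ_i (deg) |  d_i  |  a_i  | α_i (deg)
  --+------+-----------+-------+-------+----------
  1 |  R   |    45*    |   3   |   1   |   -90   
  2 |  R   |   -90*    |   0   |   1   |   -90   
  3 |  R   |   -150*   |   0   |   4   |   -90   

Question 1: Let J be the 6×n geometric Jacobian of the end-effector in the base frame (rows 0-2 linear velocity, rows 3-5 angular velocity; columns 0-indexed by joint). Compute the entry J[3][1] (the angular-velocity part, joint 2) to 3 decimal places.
axis z_1 = (-0.7071,0.7071,0.0000); lever o_n−o_1 = (-1.4142,1.4142,-2.4641)
cross product → J_v[:, 1] = (-1.7424,-1.7424,0.0000)
J_ω[:, 1] = z_1
entry J[3][1] = -0.7071

-0.707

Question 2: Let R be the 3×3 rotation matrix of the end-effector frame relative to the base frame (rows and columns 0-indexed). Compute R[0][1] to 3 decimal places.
End-effector y-axis (col 1 of R) = (-0.7071,-0.7071,0.0000)
R[0][1] = -0.7071

-0.707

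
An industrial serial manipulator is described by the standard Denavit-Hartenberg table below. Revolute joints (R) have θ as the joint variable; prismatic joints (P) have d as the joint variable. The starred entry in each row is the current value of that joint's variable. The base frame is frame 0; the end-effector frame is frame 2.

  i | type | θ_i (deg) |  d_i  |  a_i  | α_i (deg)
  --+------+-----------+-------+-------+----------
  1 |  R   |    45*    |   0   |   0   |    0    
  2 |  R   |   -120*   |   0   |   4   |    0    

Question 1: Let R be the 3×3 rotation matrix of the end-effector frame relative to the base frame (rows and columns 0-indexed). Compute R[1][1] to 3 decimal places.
0.259

End-effector y-axis (col 1 of R) = (0.9659,0.2588,0.0000)
R[1][1] = 0.2588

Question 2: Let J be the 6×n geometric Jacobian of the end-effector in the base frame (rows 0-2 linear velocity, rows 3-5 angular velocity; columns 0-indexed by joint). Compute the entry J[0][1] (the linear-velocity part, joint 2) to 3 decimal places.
axis z_1 = (0.0000,0.0000,1.0000); lever o_n−o_1 = (1.0353,-3.8637,0.0000)
cross product → J_v[:, 1] = (3.8637,1.0353,-0.0000)
J_ω[:, 1] = z_1
entry J[0][1] = 3.8637

3.864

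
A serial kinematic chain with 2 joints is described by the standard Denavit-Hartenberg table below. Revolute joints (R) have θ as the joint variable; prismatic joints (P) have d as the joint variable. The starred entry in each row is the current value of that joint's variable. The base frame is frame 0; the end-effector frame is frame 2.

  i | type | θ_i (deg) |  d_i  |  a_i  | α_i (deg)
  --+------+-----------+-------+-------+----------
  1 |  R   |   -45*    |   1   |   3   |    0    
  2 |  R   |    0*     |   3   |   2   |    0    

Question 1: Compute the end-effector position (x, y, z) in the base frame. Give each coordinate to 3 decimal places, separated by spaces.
after link 1: o_1 = (2.1213, -2.1213, 1.0000)
after link 2: o_2 = (3.5355, -3.5355, 4.0000)

3.536 -3.536 4.000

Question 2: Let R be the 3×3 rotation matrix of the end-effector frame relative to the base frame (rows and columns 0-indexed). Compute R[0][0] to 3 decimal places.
0.707

End-effector x-axis (col 0 of R) = (0.7071,-0.7071,0.0000)
R[0][0] = 0.7071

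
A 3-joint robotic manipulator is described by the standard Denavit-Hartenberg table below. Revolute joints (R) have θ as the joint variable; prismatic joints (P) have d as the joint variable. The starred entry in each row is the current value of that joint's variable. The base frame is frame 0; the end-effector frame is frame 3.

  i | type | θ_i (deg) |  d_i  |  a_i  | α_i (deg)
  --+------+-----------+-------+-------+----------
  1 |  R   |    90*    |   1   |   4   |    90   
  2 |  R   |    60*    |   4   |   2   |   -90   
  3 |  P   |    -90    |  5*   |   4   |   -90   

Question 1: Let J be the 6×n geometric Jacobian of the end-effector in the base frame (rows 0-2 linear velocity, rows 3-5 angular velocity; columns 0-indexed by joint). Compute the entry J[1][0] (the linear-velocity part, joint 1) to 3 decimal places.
8.000

axis z_0 = ẑ; lever o_n−o_0 = (8.0000,0.6699,5.2321)
cross product → J_v[:, 0] = (-0.6699,8.0000,0.0000)
J_ω[:, 0] = z_0
entry J[1][0] = 8.0000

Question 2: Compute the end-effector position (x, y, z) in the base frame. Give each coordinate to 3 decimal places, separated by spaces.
after link 1: o_1 = (0.0000, 4.0000, 1.0000)
after link 2: o_2 = (4.0000, 5.0000, 2.7321)
after link 3: o_3 = (8.0000, 0.6699, 5.2321)

8.000 0.670 5.232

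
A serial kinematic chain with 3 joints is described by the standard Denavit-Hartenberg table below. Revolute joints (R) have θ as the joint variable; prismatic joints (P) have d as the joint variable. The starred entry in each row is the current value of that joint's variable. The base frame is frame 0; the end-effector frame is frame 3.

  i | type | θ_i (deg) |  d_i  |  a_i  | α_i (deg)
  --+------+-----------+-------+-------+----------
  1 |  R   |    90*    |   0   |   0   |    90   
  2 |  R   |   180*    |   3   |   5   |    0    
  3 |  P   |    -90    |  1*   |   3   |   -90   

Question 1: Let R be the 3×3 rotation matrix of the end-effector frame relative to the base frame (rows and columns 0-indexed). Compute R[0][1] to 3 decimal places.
-1.000

End-effector y-axis (col 1 of R) = (-1.0000,-0.0000,-0.0000)
R[0][1] = -1.0000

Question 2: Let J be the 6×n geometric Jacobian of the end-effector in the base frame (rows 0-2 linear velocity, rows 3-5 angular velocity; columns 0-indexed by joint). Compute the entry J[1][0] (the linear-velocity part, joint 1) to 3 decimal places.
4.000

axis z_0 = ẑ; lever o_n−o_0 = (4.0000,-5.0000,3.0000)
cross product → J_v[:, 0] = (5.0000,4.0000,-0.0000)
J_ω[:, 0] = z_0
entry J[1][0] = 4.0000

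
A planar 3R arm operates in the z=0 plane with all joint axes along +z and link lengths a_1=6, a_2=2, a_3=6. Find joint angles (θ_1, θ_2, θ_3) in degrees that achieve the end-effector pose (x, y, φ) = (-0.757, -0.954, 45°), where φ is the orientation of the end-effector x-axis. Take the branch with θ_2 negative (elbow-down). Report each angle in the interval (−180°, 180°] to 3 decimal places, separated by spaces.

-119.996 -59.996 -135.008

wrist centre = target − a_3·(cos φ, sin φ) = (-4.9996, -5.1966)
cos θ_2 = (52.0015−6²−2²)/(2·6·2) = 0.5001; θ_2 = -59.9959° (elbow-down)
β = atan2(-5.1966,-4.9996) = -133.8931°; ψ = atan2(-1.7320,7.0001) = -13.8971°
θ_1 = β − ψ = -119.9960°
θ_3 = φ − θ_1 − θ_2 = -135.0080° (wrapped to (-180°,180°])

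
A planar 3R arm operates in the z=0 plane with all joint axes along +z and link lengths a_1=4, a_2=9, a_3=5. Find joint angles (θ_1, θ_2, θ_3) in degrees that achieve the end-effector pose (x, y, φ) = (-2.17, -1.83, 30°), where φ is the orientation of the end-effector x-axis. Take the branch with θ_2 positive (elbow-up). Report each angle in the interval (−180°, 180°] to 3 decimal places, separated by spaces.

wrist centre = target − a_3·(cos φ, sin φ) = (-6.5001, -4.3300)
cos θ_2 = (61.0006−4²−9²)/(2·4·9) = -0.5000; θ_2 = 119.9995° (elbow-up)
β = atan2(-4.3300,-6.5001) = -146.3308°; ψ = atan2(7.7943,-0.4999) = 93.6700°
θ_1 = β − ψ = -240.0008°
θ_3 = φ − θ_1 − θ_2 = 150.0013° (wrapped to (-180°,180°])

119.999 119.999 150.001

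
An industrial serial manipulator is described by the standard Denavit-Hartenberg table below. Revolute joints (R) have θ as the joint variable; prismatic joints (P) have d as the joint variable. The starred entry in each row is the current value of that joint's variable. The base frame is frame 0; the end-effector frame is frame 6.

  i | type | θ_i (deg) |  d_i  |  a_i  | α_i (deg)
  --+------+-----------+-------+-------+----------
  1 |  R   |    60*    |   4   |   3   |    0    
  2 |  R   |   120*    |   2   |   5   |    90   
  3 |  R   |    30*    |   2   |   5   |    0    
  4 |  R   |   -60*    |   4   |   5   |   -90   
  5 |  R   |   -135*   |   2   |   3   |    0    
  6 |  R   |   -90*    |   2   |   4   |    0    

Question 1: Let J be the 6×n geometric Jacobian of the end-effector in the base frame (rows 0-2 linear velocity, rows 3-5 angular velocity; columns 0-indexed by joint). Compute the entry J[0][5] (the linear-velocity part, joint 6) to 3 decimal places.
axis z_5 = (-0.5000,0.0000,0.8660); lever o_n−o_5 = (1.4495,-2.8284,3.1463)
cross product → J_v[:, 5] = (2.4495,2.8284,1.4142)
J_ω[:, 5] = z_5
entry J[0][5] = 2.4495

2.449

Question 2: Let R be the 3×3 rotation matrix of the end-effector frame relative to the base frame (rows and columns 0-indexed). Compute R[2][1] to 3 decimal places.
End-effector y-axis (col 1 of R) = (0.6124,0.7071,0.3536)
R[2][1] = 0.3536

0.354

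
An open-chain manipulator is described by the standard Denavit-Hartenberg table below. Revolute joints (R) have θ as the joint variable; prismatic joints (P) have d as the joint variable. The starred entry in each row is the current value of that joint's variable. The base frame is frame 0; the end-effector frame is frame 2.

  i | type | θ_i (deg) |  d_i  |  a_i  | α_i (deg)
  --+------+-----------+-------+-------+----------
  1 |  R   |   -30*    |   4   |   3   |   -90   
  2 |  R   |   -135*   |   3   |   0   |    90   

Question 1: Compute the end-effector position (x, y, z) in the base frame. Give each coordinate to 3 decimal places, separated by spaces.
after link 1: o_1 = (2.5981, -1.5000, 4.0000)
after link 2: o_2 = (4.0981, 1.0981, 4.0000)

4.098 1.098 4.000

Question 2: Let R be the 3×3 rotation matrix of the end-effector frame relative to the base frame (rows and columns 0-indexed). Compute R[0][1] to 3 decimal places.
End-effector y-axis (col 1 of R) = (0.5000,0.8660,0.0000)
R[0][1] = 0.5000

0.500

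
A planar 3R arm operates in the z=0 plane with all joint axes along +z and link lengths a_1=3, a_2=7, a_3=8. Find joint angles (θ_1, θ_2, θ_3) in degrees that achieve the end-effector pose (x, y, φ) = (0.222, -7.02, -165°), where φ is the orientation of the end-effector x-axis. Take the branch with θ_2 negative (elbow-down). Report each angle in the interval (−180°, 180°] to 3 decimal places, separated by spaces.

0.012 -45.016 -119.996

wrist centre = target − a_3·(cos φ, sin φ) = (7.9494, -4.9494)
cos θ_2 = (87.6901−3²−7²)/(2·3·7) = 0.7069; θ_2 = -45.0162° (elbow-down)
β = atan2(-4.9494,7.9494) = -31.9072°; ψ = atan2(-4.9511,7.9483) = -31.9194°
θ_1 = β − ψ = 0.0122°
θ_3 = φ − θ_1 − θ_2 = -119.9961° (wrapped to (-180°,180°])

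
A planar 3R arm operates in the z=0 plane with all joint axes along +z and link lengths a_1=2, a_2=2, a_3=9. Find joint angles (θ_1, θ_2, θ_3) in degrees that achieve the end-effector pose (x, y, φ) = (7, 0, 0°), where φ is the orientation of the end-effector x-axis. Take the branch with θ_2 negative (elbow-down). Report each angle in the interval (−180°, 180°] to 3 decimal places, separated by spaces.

-120.000 -120.000 -120.000

wrist centre = target − a_3·(cos φ, sin φ) = (-2.0000, 0.0000)
cos θ_2 = (4.0000−2²−2²)/(2·2·2) = -0.5000; θ_2 = -120.0000° (elbow-down)
β = atan2(0.0000,-2.0000) = 180.0000°; ψ = atan2(-1.7321,1.0000) = -60.0000°
θ_1 = β − ψ = 240.0000°
θ_3 = φ − θ_1 − θ_2 = -120.0000° (wrapped to (-180°,180°])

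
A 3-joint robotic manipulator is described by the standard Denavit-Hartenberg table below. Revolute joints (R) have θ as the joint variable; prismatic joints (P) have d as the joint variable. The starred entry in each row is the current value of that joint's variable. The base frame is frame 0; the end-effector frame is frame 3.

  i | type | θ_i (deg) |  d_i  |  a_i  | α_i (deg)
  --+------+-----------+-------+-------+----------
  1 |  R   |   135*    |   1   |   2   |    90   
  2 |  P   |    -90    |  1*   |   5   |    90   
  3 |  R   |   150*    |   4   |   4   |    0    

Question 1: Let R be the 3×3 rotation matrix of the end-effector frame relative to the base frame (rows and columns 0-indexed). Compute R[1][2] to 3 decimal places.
-0.707

End-effector z-axis (col 2 of R) = (0.7071,-0.7071,-0.0000)
R[1][2] = -0.7071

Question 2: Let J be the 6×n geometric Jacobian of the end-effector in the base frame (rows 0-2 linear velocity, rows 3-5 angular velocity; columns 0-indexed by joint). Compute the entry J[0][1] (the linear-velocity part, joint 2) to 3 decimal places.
prismatic axis z_1 = (0.7071,0.7071,0.0000)
J_v[:, 1] = z_1; J_ω[:, 1] = (0,0,0)
entry J[0][1] = 0.7071

0.707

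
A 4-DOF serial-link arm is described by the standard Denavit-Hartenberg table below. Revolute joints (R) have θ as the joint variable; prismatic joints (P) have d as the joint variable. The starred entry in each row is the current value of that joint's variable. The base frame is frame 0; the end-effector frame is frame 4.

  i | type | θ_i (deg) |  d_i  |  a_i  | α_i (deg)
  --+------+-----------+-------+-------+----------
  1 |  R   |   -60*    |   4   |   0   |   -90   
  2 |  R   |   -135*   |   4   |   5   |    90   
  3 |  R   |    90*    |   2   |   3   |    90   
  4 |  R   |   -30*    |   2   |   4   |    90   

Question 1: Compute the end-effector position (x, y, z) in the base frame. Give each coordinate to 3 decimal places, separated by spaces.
after link 1: o_1 = (0.0000, 0.0000, 4.0000)
after link 2: o_2 = (1.6963, 5.0619, 7.5355)
after link 3: o_3 = (3.5873, 7.7866, 6.1213)
after link 4: o_4 = (6.5873, 9.5187, 8.9497)

6.587 9.519 8.950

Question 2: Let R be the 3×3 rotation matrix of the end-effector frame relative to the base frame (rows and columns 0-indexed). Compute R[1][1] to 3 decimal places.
End-effector y-axis (col 1 of R) = (-0.3536,0.6124,0.7071)
R[1][1] = 0.6124

0.612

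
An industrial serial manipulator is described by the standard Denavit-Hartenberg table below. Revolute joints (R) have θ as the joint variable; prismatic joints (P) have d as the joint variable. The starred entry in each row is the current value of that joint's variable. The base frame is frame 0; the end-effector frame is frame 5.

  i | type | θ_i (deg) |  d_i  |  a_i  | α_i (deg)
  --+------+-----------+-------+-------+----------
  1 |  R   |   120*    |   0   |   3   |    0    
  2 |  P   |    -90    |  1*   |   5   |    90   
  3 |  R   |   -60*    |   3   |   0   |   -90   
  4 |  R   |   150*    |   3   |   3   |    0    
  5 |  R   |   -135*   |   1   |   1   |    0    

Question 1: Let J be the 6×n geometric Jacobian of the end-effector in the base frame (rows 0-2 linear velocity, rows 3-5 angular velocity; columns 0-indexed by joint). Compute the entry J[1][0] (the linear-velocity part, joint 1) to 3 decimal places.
5.744

axis z_0 = ẑ; lever o_n−o_0 = (5.7440,5.3472,4.4135)
cross product → J_v[:, 0] = (-5.3472,5.7440,0.0000)
J_ω[:, 0] = z_0
entry J[1][0] = 5.7440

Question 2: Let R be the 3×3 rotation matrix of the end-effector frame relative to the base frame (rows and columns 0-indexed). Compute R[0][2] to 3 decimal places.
0.750

End-effector z-axis (col 2 of R) = (0.7500,0.4330,0.5000)
R[0][2] = 0.7500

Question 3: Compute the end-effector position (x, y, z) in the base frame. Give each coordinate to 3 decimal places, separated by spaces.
after link 1: o_1 = (-1.5000, 2.5981, 0.0000)
after link 2: o_2 = (2.8301, 5.0981, 1.0000)
after link 3: o_3 = (4.3301, 2.5000, 1.0000)
after link 4: o_4 = (4.7051, 4.4486, 4.7500)
after link 5: o_5 = (5.7440, 5.3472, 4.4135)

5.744 5.347 4.413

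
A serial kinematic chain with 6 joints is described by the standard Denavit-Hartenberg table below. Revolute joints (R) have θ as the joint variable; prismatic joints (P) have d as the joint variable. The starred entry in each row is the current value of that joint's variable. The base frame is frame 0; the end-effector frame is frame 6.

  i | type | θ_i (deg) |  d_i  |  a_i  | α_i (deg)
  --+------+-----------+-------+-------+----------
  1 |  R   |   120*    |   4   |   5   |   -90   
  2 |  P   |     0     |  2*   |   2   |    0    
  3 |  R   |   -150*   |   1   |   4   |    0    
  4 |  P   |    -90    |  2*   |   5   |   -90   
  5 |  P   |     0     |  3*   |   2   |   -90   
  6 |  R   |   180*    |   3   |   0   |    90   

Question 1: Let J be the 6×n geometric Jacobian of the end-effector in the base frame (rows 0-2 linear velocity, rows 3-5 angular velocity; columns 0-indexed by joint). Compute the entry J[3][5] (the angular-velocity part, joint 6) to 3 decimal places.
0.866

axis z_5 = (0.8660,0.5000,0.0000); lever o_n−o_5 = (2.5981,1.5000,0.0000)
cross product → J_v[:, 5] = (0.0000,0.0000,0.0000)
J_ω[:, 5] = z_5
entry J[3][5] = 0.8660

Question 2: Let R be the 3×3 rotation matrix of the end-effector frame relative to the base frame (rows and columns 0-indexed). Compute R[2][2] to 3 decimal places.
-0.500

End-effector z-axis (col 2 of R) = (-0.4330,0.7500,-0.5000)
R[2][2] = -0.5000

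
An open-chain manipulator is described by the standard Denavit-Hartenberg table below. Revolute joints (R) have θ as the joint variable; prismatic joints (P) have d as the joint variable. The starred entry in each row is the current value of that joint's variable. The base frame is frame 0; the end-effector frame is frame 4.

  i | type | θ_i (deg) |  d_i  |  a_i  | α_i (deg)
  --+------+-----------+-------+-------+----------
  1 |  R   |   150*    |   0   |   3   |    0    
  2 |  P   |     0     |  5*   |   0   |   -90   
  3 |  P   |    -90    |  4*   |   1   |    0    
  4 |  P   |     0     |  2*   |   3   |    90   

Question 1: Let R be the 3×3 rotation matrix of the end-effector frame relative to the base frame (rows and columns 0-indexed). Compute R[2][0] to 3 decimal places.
1.000

End-effector x-axis (col 0 of R) = (-0.0000,0.0000,1.0000)
R[2][0] = 1.0000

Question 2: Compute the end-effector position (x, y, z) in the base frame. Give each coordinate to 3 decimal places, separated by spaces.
-5.598 -3.696 9.000

after link 1: o_1 = (-2.5981, 1.5000, 0.0000)
after link 2: o_2 = (-2.5981, 1.5000, 5.0000)
after link 3: o_3 = (-4.5981, -1.9641, 6.0000)
after link 4: o_4 = (-5.5981, -3.6962, 9.0000)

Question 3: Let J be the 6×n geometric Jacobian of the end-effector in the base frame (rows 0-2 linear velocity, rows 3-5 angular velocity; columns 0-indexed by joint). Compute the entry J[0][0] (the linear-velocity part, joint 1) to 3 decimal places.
axis z_0 = ẑ; lever o_n−o_0 = (-5.5981,-3.6962,9.0000)
cross product → J_v[:, 0] = (3.6962,-5.5981,0.0000)
J_ω[:, 0] = z_0
entry J[0][0] = 3.6962

3.696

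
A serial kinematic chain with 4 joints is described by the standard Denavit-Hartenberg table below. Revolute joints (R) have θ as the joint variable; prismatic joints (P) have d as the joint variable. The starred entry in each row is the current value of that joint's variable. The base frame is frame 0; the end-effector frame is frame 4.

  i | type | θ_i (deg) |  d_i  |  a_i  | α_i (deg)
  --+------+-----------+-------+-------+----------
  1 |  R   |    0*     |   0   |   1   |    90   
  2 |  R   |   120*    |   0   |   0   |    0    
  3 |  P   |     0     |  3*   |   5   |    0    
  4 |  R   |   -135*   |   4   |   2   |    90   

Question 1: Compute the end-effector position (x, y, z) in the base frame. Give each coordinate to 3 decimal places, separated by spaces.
after link 1: o_1 = (1.0000, 0.0000, 0.0000)
after link 2: o_2 = (1.0000, 0.0000, 0.0000)
after link 3: o_3 = (-1.5000, -3.0000, 4.3301)
after link 4: o_4 = (0.4319, -7.0000, 3.8125)

0.432 -7.000 3.812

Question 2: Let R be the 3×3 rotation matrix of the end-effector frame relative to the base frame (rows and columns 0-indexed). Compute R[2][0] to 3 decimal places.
-0.259

End-effector x-axis (col 0 of R) = (0.9659,-0.0000,-0.2588)
R[2][0] = -0.2588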